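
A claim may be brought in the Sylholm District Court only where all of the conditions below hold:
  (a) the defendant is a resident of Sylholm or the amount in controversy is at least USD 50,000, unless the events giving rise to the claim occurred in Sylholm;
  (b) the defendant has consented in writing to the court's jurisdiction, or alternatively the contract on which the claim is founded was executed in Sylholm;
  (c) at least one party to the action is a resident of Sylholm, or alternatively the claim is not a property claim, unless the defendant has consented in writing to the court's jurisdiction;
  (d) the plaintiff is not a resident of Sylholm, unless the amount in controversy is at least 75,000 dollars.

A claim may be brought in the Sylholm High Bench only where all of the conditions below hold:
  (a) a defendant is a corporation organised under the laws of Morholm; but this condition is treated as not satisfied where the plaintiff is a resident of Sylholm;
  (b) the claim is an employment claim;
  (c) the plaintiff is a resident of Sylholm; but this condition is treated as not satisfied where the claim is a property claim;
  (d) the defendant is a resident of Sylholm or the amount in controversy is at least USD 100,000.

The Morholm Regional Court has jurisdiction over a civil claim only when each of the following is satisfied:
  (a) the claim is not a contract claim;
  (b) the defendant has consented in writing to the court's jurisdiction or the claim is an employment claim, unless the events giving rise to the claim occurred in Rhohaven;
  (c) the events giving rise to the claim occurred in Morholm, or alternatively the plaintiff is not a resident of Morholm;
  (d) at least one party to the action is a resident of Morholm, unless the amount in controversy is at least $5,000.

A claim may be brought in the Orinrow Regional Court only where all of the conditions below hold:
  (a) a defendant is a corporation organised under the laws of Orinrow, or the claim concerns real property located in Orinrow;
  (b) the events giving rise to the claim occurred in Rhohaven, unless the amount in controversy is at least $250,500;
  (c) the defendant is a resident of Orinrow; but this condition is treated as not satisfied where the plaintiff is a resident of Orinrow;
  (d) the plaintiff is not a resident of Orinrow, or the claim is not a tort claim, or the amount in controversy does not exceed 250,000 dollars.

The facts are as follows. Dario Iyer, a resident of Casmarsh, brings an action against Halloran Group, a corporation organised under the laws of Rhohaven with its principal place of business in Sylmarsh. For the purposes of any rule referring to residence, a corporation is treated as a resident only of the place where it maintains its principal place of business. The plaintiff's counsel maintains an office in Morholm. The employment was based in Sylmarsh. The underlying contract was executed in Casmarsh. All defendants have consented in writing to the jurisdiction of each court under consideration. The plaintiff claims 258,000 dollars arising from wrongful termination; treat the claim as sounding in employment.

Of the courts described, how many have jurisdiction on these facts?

The Sylholm District Court:
  (a) The amount in controversy is 258,000 dollars, which meets the $50,000 floor, so one alternative holds. Met.
  (b) Every defendant has filed written consent, so this disjunct is met. Met.
  (c) The claim is an employment claim, not a property claim, so one alternative holds. Condition met.
  (d) The plaintiff resides in Casmarsh, which is not Sylholm. Met.
  → Every requirement is satisfied — jurisdiction.
The Sylholm High Bench:
  (a) The corporate defendant(s) are organised in Rhohaven, not Morholm. Condition not met.
  (b) The claim is an employment claim. Satisfied.
  (c) The plaintiff resides in Casmarsh, not Sylholm. Not met.
  (d) The amount in controversy is USD 258,000, which meets the USD 100,000 floor, so one alternative holds. Satisfied.
  → Not every requirement is met — no jurisdiction.
The Morholm Regional Court:
  (a) The claim is an employment claim, not a contract claim. Condition met.
  (b) Every defendant has filed written consent — that alternative is enough. Condition met.
  (c) The plaintiff resides in Casmarsh, which is not Morholm, which satisfies one of the alternatives. Met.
  (d) No party resides in Morholm. But the amount in controversy is 258,000 dollars, which meets the USD 5,000 floor, and the 'unless' clause therefore excuses the requirement. Satisfied.
  → Every requirement is satisfied — jurisdiction.
The Orinrow Regional Court:
  (a) The corporate defendant(s) are organised in Rhohaven, not Orinrow; the claim does not concern real property — every alternative fails. Not satisfied.
  (b) The operative events occurred in Sylmarsh, not Rhohaven. But the amount in controversy is $258,000, which meets the USD 250,500 floor, and the 'unless' clause therefore excuses the requirement. Condition met.
  (c) The defendant resides in Sylmarsh, not Orinrow. Condition not met.
  (d) The plaintiff resides in Casmarsh, which is not Orinrow, so one alternative holds. Met.
  → At least one condition fails; no jurisdiction.
Courts with jurisdiction: the Sylholm District Court, the Morholm Regional Court — 2 in total.

2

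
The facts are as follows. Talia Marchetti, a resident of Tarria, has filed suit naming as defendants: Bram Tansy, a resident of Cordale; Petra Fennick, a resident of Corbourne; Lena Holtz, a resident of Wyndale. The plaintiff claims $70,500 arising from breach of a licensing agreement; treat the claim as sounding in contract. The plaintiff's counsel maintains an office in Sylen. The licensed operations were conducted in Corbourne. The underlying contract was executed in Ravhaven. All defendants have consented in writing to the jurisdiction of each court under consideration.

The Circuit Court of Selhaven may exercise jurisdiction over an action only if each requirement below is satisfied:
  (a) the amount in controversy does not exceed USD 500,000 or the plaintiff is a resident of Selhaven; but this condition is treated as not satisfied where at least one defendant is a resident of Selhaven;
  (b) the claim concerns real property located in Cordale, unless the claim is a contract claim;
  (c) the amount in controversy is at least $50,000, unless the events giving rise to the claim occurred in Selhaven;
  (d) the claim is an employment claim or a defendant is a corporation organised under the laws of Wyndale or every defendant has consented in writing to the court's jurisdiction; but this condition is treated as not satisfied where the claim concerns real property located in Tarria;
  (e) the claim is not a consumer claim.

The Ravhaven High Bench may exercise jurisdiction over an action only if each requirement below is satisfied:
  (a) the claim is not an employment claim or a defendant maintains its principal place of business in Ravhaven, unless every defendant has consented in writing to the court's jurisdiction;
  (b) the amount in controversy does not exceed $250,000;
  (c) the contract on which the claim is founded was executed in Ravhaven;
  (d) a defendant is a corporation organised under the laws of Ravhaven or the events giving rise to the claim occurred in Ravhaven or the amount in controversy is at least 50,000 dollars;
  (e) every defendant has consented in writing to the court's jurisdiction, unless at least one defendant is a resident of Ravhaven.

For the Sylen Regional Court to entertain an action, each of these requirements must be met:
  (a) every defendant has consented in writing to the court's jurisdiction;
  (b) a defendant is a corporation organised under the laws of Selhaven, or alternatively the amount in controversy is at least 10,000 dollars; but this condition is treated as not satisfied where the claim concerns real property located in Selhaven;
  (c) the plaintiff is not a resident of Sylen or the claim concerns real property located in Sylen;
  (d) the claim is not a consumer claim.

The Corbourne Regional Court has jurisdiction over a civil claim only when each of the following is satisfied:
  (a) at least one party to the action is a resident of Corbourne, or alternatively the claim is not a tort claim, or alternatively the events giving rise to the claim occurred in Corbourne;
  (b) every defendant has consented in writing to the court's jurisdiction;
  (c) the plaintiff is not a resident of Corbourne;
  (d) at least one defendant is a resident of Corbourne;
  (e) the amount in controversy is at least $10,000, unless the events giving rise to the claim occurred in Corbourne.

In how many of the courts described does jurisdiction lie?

4

The Circuit Court of Selhaven:
  (a) The amount in controversy is $70,500, within the $500,000 ceiling, so one alternative holds. The carve-out does not apply: no defendant resides in Selhaven (they reside in Cordale, Corbourne, Wyndale). Met.
  (b) The claim does not concern real property. However, the claim is a contract claim, so the 'unless' proviso supplies this condition. Satisfied.
  (c) The amount in controversy is $70,500, which meets the USD 50,000 floor. Satisfied.
  (d) Every defendant has filed written consent, which satisfies one of the alternatives. The exception is not triggered, since the claim does not concern real property. Condition met.
  (e) The claim is a contract claim, not a consumer claim. Satisfied.
  → The court has jurisdiction.
The Ravhaven High Bench:
  (a) The claim is a contract claim, not an employment claim, so one alternative holds. Condition met.
  (b) The amount in controversy is $70,500, within the USD 250,000 ceiling. Satisfied.
  (c) The contract was executed in Ravhaven. Satisfied.
  (d) The amount in controversy is $70,500, which meets the $50,000 floor — that alternative is enough. Met.
  (e) Every defendant has filed written consent. Met.
  → The court has jurisdiction.
The Sylen Regional Court:
  (a) Every defendant has filed written consent. Condition met.
  (b) The amount in controversy is USD 70,500, which meets the 10,000 dollars floor, so this disjunct is met. The exception is not triggered, since the claim does not concern real property. Satisfied.
  (c) The plaintiff resides in Tarria, which is not Sylen, so this disjunct is met. Met.
  (d) The claim is a contract claim, not a consumer claim. Condition met.
  → All conditions met; jurisdiction exists.
The Corbourne Regional Court:
  (a) Petra Fennick resides in Corbourne, so one alternative holds. Satisfied.
  (b) Every defendant has filed written consent. Met.
  (c) The plaintiff resides in Tarria, which is not Corbourne. Condition met.
  (d) Petra Fennick resides in Corbourne. Met.
  (e) The amount in controversy is USD 70,500, which meets the $10,000 floor. Condition met.
  → Jurisdiction lies.
Courts with jurisdiction: the Circuit Court of Selhaven, the Ravhaven High Bench, the Sylen Regional Court, the Corbourne Regional Court — 4 in total.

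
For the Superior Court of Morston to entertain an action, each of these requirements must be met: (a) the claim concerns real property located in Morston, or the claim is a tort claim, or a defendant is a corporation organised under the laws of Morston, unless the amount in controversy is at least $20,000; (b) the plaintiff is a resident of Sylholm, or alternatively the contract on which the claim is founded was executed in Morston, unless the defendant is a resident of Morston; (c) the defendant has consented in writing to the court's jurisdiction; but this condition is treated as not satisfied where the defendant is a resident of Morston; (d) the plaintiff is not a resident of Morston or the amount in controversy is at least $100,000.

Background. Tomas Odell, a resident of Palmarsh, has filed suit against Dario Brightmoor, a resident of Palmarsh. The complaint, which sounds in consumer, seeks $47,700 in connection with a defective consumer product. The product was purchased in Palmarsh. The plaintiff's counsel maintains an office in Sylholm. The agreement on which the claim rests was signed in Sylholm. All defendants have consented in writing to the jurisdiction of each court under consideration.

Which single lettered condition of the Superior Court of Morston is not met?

The Superior Court of Morston:
  (a) The claim does not concern real property; the claim is a consumer claim, not a tort claim; no defendant is a corporation — none of the alternatives is met. However, the amount in controversy is USD 47,700, which meets the USD 20,000 floor, so the 'unless' proviso supplies this condition. Condition met.
  (b) The plaintiff resides in Palmarsh, not Sylholm; the contract was executed in Sylholm, not Morston — no alternative holds. Nor does the 'unless' clause help: the defendant resides in Palmarsh, not Morston. Not satisfied.
  (c) Every defendant has filed written consent. The carve-out does not apply: the defendant resides in Palmarsh, not Morston. Satisfied.
  (d) The plaintiff resides in Palmarsh, which is not Morston, so one alternative holds. Condition met.
Only condition (b) fails.

(b)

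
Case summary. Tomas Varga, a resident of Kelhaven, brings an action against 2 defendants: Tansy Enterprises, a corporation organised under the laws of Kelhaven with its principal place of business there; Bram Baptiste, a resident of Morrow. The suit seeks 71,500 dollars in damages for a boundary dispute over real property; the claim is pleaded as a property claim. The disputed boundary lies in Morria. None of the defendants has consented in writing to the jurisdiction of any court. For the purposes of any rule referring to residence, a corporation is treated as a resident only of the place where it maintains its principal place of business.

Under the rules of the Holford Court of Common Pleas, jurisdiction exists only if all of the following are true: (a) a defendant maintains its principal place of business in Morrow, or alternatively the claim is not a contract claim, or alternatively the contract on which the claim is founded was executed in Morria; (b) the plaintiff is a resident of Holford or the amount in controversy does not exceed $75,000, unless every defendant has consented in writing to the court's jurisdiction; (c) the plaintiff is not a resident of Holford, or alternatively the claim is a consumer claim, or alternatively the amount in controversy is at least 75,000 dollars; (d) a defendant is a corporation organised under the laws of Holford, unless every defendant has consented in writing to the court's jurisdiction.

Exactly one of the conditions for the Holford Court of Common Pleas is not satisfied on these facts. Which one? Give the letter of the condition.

The Holford Court of Common Pleas:
  (a) The claim is a property claim, not a contract claim, so one alternative holds. Met.
  (b) The amount in controversy is $71,500, within the $75,000 ceiling, which satisfies one of the alternatives. Satisfied.
  (c) The plaintiff resides in Kelhaven, which is not Holford, so one alternative holds. Satisfied.
  (d) The corporate defendant(s) are organised in Kelhaven, not Holford. The proviso offers no rescue either, since no such written consent has been filed. Fails.
Only condition (d) fails.

(d)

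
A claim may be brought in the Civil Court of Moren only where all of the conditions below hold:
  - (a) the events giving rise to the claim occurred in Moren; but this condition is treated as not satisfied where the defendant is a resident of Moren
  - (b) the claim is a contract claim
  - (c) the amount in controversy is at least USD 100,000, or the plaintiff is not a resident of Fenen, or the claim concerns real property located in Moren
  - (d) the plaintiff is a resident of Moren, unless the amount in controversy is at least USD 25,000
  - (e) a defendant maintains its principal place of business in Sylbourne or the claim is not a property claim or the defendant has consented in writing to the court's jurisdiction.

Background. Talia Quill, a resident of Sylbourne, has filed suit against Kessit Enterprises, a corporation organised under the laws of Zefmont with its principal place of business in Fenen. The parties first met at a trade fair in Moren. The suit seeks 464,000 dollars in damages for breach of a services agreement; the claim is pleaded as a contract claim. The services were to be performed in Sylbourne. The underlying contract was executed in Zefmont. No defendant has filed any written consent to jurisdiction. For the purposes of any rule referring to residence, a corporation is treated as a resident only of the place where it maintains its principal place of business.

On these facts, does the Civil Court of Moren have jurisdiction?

The Civil Court of Moren:
  (a) The operative events occurred in Sylbourne, not Moren. Not satisfied.
  (b) The claim is a contract claim. Met.
  (c) The amount in controversy is 464,000 dollars, which meets the $100,000 floor, which satisfies one of the alternatives. Satisfied.
  (d) The plaintiff resides in Sylbourne, not Moren. The proviso rescues it, though: the amount in controversy is 464,000 dollars, which meets the USD 25,000 floor. Condition met.
  (e) The claim is a contract claim, not a property claim — that alternative is enough. Satisfied.
  → At least one condition fails; no jurisdiction.

No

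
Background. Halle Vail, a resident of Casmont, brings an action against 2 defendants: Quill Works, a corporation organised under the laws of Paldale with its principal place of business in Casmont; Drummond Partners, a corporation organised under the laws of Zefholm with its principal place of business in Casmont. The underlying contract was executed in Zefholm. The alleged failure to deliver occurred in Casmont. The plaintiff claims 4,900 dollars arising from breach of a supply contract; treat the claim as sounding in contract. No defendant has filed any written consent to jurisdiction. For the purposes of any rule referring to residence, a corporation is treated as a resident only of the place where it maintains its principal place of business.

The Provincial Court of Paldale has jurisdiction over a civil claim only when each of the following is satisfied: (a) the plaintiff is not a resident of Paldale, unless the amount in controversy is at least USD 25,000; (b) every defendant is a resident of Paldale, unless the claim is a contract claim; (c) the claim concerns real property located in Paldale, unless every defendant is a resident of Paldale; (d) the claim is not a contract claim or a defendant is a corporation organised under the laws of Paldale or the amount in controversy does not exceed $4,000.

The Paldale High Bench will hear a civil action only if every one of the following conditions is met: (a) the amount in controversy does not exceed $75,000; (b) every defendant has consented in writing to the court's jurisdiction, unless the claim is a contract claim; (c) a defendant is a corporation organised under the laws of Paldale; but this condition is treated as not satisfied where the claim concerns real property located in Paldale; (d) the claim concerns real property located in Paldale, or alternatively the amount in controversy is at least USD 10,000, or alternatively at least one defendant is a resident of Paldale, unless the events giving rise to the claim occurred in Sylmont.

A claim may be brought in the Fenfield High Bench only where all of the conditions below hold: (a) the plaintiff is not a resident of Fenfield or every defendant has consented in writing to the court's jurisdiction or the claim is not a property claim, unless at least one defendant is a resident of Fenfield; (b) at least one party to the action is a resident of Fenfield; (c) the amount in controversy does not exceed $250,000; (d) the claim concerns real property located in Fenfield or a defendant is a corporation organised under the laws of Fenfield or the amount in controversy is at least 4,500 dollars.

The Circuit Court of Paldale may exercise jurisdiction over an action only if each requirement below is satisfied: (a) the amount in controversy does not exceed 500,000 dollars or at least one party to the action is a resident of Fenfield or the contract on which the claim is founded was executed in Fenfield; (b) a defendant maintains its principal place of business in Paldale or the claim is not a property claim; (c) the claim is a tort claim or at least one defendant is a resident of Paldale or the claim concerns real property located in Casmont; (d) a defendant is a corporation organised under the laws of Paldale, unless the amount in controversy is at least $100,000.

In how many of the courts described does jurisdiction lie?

0

The Provincial Court of Paldale:
  (a) The plaintiff resides in Casmont, which is not Paldale. Met.
  (b) The defendants reside as follows — Quill Works in Casmont, Drummond Partners in Casmont — not all in Paldale. The proviso rescues it, though: the claim is a contract claim. Satisfied.
  (c) The claim does not concern real property. The proviso offers no rescue either, since the defendants reside as follows — Quill Works in Casmont, Drummond Partners in Casmont — not all in Paldale. Not satisfied.
  (d) Quill Works is organised under the laws of Paldale, which satisfies one of the alternatives. Met.
  → Not every requirement is met — no jurisdiction.
The Paldale High Bench:
  (a) The amount in controversy is USD 4,900, within the $75,000 ceiling. Satisfied.
  (b) No such written consent has been filed. But the claim is a contract claim, and the 'unless' clause therefore excuses the requirement. Met.
  (c) Quill Works is organised under the laws of Paldale. And the carve-out is inapplicable — the claim does not concern real property. Condition met.
  (d) The claim does not concern real property; the amount in controversy is USD 4,900, below the $10,000 floor; no defendant resides in Paldale (they reside in Casmont, Casmont) — no alternative holds. The proviso offers no rescue either, since the operative events occurred in Casmont, not Sylmont. Not met.
  → The court lacks jurisdiction.
The Fenfield High Bench:
  (a) The plaintiff resides in Casmont, which is not Fenfield — that alternative is enough. Satisfied.
  (b) No party resides in Fenfield. Condition not met.
  (c) The amount in controversy is $4,900, within the USD 250,000 ceiling. Met.
  (d) The amount in controversy is 4,900 dollars, which meets the $4,500 floor, which satisfies one of the alternatives. Satisfied.
  → No jurisdiction.
The Circuit Court of Paldale:
  (a) The amount in controversy is USD 4,900, within the USD 500,000 ceiling, which satisfies one of the alternatives. Satisfied.
  (b) The claim is a contract claim, not a property claim, so one alternative holds. Satisfied.
  (c) The claim is a contract claim, not a tort claim; no defendant resides in Paldale (they reside in Casmont, Casmont); the claim does not concern real property — none of the alternatives is met. Fails.
  (d) Quill Works is organised under the laws of Paldale. Satisfied.
  → Not every requirement is met — no jurisdiction.
No court satisfies all of its conditions.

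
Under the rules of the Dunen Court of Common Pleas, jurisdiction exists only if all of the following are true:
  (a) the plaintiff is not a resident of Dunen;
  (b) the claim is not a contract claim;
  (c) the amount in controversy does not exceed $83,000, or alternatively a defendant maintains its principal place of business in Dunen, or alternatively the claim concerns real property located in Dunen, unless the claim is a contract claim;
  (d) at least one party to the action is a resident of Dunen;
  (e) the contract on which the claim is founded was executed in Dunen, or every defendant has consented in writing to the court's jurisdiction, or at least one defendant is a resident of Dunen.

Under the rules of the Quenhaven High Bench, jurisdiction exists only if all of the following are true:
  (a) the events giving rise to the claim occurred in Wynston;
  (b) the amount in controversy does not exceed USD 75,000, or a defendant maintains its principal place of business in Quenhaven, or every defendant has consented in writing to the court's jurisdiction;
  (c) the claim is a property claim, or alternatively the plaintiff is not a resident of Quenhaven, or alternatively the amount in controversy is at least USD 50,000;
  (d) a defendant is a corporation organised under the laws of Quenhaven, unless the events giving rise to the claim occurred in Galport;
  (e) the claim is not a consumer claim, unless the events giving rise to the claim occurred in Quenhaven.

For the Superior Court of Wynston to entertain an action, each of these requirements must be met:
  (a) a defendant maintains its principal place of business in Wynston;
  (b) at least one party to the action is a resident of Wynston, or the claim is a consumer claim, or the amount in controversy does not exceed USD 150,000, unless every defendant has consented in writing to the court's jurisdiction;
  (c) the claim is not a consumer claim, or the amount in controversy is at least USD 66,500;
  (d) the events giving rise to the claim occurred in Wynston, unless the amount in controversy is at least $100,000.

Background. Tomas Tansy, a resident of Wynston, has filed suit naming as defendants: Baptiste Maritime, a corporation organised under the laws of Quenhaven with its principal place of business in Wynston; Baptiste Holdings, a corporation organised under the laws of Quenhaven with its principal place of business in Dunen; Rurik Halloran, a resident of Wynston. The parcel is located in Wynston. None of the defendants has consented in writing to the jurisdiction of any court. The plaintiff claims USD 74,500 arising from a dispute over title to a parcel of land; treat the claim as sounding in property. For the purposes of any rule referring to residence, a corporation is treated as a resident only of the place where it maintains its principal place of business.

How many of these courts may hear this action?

3

The Dunen Court of Common Pleas:
  (a) The plaintiff resides in Wynston, which is not Dunen. Satisfied.
  (b) The claim is a property claim, not a contract claim. Condition met.
  (c) The amount in controversy is 74,500 dollars, within the USD 83,000 ceiling — that alternative is enough. Satisfied.
  (d) Baptiste Holdings resides in Dunen. Satisfied.
  (e) Baptiste Holdings resides in Dunen, so this disjunct is met. Satisfied.
  → All conditions met; jurisdiction exists.
The Quenhaven High Bench:
  (a) The operative events occurred in Wynston. Condition met.
  (b) The amount in controversy is $74,500, within the $75,000 ceiling, so this disjunct is met. Met.
  (c) The claim is a property claim, so one alternative holds. Condition met.
  (d) Baptiste Maritime is organised under the laws of Quenhaven. Condition met.
  (e) The claim is a property claim, not a consumer claim. Met.
  → All conditions met; jurisdiction exists.
The Superior Court of Wynston:
  (a) Baptiste Maritime has its principal place of business in Wynston. Met.
  (b) Tomas Tansy resides in Wynston, so this disjunct is met. Satisfied.
  (c) The claim is a property claim, not a consumer claim, so this disjunct is met. Satisfied.
  (d) The operative events occurred in Wynston. Condition met.
  → Jurisdiction lies.
Courts with jurisdiction: the Dunen Court of Common Pleas, the Quenhaven High Bench, the Superior Court of Wynston — 3 in total.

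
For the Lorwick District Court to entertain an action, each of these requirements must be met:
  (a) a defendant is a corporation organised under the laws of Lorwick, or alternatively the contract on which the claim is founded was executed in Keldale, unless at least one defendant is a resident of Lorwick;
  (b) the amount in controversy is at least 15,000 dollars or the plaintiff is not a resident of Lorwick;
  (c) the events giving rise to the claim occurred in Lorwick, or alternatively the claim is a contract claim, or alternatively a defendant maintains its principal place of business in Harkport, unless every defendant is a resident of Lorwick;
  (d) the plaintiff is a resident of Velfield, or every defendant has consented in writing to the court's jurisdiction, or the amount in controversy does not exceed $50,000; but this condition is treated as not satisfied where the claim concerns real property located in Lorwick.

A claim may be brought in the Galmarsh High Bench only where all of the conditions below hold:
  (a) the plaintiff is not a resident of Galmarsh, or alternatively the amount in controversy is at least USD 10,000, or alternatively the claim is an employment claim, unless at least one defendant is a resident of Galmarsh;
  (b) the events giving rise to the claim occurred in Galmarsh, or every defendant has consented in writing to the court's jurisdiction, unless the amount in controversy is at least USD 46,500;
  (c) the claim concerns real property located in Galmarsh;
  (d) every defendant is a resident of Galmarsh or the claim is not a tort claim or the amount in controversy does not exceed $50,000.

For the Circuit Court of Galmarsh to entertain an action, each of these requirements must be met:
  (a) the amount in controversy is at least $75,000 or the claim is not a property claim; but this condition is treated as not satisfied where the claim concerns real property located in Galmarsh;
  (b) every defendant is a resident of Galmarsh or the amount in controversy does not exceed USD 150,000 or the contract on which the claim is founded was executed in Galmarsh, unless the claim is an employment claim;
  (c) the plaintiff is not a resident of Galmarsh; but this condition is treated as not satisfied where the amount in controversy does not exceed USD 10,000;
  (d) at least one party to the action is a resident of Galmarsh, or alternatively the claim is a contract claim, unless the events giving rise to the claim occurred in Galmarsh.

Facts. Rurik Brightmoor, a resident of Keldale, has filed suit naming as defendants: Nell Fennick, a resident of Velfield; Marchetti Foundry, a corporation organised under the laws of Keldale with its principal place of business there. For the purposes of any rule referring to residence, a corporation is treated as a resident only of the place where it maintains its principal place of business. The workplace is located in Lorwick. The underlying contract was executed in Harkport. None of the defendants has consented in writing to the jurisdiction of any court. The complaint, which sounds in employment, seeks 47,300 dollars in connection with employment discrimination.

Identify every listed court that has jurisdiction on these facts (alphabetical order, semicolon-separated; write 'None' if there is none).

The Lorwick District Court:
  (a) The corporate defendant(s) are organised in Keldale, not Lorwick; the contract was executed in Harkport, not Keldale — no alternative holds. Nor does the 'unless' clause help: no defendant resides in Lorwick (they reside in Velfield, Keldale). Not satisfied.
  (b) The amount in controversy is $47,300, which meets the $15,000 floor, which satisfies one of the alternatives. Condition met.
  (c) The operative events occurred in Lorwick, which satisfies one of the alternatives. Condition met.
  (d) The amount in controversy is USD 47,300, within the 50,000 dollars ceiling, so this disjunct is met. The carve-out does not apply: the claim does not concern real property. Condition met.
  → The court lacks jurisdiction.
The Galmarsh High Bench:
  (a) The plaintiff resides in Keldale, which is not Galmarsh — that alternative is enough. Satisfied.
  (b) The operative events occurred in Lorwick, not Galmarsh; no such written consent has been filed — none of the alternatives is met. But the amount in controversy is 47,300 dollars, which meets the 46,500 dollars floor, and the 'unless' clause therefore excuses the requirement. Satisfied.
  (c) The claim does not concern real property. Fails.
  (d) The claim is an employment claim, not a tort claim, which satisfies one of the alternatives. Condition met.
  → At least one condition fails; no jurisdiction.
The Circuit Court of Galmarsh:
  (a) The claim is an employment claim, not a property claim, so one alternative holds. The carve-out does not apply: the claim does not concern real property. Condition met.
  (b) The amount in controversy is 47,300 dollars, within the USD 150,000 ceiling, so this disjunct is met. Met.
  (c) The plaintiff resides in Keldale, which is not Galmarsh. And the carve-out is inapplicable — the amount in controversy is 47,300 dollars, above the $10,000 ceiling. Met.
  (d) No party resides in Galmarsh; the claim is an employment claim, not a contract claim — no alternative holds. Nor does the 'unless' clause help: the operative events occurred in Lorwick, not Galmarsh. Condition not met.
  → The court lacks jurisdiction.

None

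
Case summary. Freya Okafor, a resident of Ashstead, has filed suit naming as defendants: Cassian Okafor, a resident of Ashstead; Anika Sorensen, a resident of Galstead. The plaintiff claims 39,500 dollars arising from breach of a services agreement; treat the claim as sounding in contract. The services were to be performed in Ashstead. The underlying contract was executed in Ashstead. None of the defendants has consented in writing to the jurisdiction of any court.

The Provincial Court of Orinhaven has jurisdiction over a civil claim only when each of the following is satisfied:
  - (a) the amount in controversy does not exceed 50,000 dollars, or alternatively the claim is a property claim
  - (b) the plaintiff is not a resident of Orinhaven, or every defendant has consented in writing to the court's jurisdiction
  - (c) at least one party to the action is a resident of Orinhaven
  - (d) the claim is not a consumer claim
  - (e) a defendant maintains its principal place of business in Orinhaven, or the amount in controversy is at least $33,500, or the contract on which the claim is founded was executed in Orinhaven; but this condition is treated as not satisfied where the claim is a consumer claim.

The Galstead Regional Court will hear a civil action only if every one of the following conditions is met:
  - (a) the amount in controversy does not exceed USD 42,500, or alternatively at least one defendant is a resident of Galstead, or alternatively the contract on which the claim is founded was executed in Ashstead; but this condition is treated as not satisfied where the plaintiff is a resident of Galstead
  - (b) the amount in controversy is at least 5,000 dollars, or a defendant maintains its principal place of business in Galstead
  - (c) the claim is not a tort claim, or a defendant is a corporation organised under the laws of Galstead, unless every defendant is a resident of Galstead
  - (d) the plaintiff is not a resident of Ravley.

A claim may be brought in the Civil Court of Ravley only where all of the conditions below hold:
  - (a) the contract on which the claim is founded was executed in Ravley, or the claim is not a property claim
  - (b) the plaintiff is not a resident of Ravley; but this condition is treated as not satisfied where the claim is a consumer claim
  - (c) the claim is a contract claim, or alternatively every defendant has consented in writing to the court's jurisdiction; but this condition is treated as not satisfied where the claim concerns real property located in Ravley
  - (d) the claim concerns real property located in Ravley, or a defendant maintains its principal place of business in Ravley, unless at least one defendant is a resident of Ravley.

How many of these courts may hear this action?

The Provincial Court of Orinhaven:
  (a) The amount in controversy is $39,500, within the USD 50,000 ceiling, so one alternative holds. Condition met.
  (b) The plaintiff resides in Ashstead, which is not Orinhaven, so this disjunct is met. Satisfied.
  (c) No party resides in Orinhaven. Not satisfied.
  (d) The claim is a contract claim, not a consumer claim. Satisfied.
  (e) The amount in controversy is USD 39,500, which meets the 33,500 dollars floor, which satisfies one of the alternatives. The exception is not triggered, since the claim is a contract claim, not a consumer claim. Satisfied.
  → At least one condition fails; no jurisdiction.
The Galstead Regional Court:
  (a) The amount in controversy is USD 39,500, within the USD 42,500 ceiling — that alternative is enough. And the carve-out is inapplicable — the plaintiff resides in Ashstead, not Galstead. Met.
  (b) The amount in controversy is 39,500 dollars, which meets the USD 5,000 floor, which satisfies one of the alternatives. Met.
  (c) The claim is a contract claim, not a tort claim — that alternative is enough. Satisfied.
  (d) The plaintiff resides in Ashstead, which is not Ravley. Condition met.
  → All conditions met; jurisdiction exists.
The Civil Court of Ravley:
  (a) The claim is a contract claim, not a property claim, which satisfies one of the alternatives. Met.
  (b) The plaintiff resides in Ashstead, which is not Ravley. The carve-out does not apply: the claim is a contract claim, not a consumer claim. Satisfied.
  (c) The claim is a contract claim — that alternative is enough. The carve-out does not apply: the claim does not concern real property. Condition met.
  (d) The claim does not concern real property; no defendant is a corporation — none of the alternatives is met. And no defendant resides in Ravley (they reside in Ashstead, Galstead), so the proviso does not save it. Not satisfied.
  → No jurisdiction.
Courts with jurisdiction: the Galstead Regional Court — 1 in total.

1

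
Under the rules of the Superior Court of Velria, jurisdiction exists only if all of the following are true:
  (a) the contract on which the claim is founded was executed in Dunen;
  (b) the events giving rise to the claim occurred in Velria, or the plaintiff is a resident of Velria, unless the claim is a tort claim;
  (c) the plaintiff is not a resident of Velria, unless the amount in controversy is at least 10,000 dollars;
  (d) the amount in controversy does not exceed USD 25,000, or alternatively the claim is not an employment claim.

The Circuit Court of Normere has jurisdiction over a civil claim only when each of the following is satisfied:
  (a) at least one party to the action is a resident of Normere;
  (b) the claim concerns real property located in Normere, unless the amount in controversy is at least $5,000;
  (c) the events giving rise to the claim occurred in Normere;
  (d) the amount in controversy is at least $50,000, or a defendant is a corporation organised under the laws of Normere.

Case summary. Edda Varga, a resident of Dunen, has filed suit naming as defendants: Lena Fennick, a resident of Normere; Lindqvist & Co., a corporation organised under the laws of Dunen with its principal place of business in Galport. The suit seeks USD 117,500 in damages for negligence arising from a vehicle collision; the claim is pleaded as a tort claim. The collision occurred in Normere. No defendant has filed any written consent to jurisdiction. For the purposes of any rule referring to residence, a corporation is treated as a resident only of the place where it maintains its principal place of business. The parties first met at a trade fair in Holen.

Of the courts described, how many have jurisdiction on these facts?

The Superior Court of Velria:
  (a) No contract (and hence no place of execution) is alleged. Not satisfied.
  (b) The operative events occurred in Normere, not Velria; the plaintiff resides in Dunen, not Velria — no alternative holds. But the claim is a tort claim, and the 'unless' clause therefore excuses the requirement. Satisfied.
  (c) The plaintiff resides in Dunen, which is not Velria. Condition met.
  (d) The claim is a tort claim, not an employment claim, which satisfies one of the alternatives. Satisfied.
  → No jurisdiction.
The Circuit Court of Normere:
  (a) Lena Fennick resides in Normere. Satisfied.
  (b) The claim does not concern real property. The proviso rescues it, though: the amount in controversy is $117,500, which meets the $5,000 floor. Satisfied.
  (c) The operative events occurred in Normere. Satisfied.
  (d) The amount in controversy is USD 117,500, which meets the USD 50,000 floor, which satisfies one of the alternatives. Condition met.
  → Jurisdiction lies.
Courts with jurisdiction: the Circuit Court of Normere — 1 in total.

1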